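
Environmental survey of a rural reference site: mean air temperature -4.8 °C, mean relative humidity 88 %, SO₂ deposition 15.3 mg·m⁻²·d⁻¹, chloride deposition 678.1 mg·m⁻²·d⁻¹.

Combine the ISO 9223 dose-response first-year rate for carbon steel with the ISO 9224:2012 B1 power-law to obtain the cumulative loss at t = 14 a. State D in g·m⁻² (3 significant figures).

D(14) = 2.87e+03 g·m⁻²

carbon steel: f(T) = +0.150·(T−10) [T≤10 °C] = -2.2200
  SO₂ term: 1.77·15.3^0.52·exp(0.02·88-2.2200) = 4.616
  Sd branch = 0.102·Sd^0.62·e^(0.033·RH+0.04·T) = 87.46 μm/a
  r_corr = 4.616 + 87.46 = 92.08 μm/a
Power-law: D(14) = r_corr · 14^0.523
  D(14) = 92.08 × 14^0.523 = 92.08 × 3.976 = 366.1 μm
  Mass loss = 366.1 μm × 7.85 g/cm³ = 2874 g·m⁻²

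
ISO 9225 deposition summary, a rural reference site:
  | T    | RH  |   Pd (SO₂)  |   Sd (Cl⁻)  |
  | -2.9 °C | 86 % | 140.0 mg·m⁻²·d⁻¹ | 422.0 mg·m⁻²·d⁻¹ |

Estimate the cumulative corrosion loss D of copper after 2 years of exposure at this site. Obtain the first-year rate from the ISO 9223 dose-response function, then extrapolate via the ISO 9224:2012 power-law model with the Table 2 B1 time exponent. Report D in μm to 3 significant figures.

D(2) = 2.55 μm

copper: temperature factor f = +0.126·(-12.9) = -1.6254
  Pd branch = 0.0053·Pd^0.26·e^(0.059·RH+f) = 0.6025 μm/a
  Sd branch = 0.01025·Sd^0.27·e^(0.036·RH+0.049·T) = 1.006 μm/a
  sum: 0.6025 + 1.006 → r_corr = 1.608 μm/a
Power-law: D(2) = r_corr · 2^0.667
  D(2) = 1.608 × 2^0.667 = 1.608 × 1.588 = 2.553 μm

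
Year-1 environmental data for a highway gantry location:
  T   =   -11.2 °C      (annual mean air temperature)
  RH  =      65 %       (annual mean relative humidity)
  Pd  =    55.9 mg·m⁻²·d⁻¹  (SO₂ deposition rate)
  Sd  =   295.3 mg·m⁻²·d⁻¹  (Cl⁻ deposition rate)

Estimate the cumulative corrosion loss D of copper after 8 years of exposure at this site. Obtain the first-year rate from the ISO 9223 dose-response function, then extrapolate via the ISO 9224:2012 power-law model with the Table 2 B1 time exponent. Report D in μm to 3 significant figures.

D(8) = 1.34 μm

copper: temperature factor f = +0.126·(-21.2) = -2.6712
  SO₂ term: 0.0053·55.9^0.26·exp(0.059·65-2.6712) = 0.04831
  Sd branch = 0.01025·Sd^0.27·e^(0.036·RH+0.049·T) = 0.2855 μm/a
  r_corr = 0.04831 + 0.2855 = 0.3338 μm/a
Long-term exponent b (ISO 9224 Table 2, B1) = 0.667
  D(8) = 0.3338 × 8^0.667 = 0.3338 × 4.003 = 1.336 μm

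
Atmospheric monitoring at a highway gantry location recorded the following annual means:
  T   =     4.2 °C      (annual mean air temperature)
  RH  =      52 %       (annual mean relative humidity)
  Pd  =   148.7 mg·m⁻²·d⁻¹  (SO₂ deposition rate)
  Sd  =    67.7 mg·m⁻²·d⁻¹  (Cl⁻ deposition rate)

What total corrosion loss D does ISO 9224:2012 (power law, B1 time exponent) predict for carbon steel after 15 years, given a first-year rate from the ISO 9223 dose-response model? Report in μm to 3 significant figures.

carbon steel: f(T) = +0.150·(T−10) [T≤10 °C] = -0.8700
  sulphur-dioxide contribution → 28.28 μm/a
  chloride contribution → 9.157 μm/a
  total first-year rate 37.43 μm/a
Long-term exponent b (ISO 9224 Table 2, B1) = 0.523
  D(15) = 37.43 × 15^0.523 = 37.43 × 4.122 = 154.3 μm

D(15) = 154 μm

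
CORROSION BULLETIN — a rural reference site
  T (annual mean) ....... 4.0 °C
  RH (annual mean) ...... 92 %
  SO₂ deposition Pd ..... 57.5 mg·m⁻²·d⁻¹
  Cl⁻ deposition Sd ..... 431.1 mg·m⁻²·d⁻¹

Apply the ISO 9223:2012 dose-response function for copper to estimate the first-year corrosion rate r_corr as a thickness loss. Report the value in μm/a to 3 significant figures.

copper: T≤10 °C ⇒ hinge +0.126·(4.0−10) = -0.7560
  SO₂ term: 0.0053·57.5^0.26·exp(0.059·92-0.7560) = 1.625
  Sd branch = 0.01025·Sd^0.27·e^(0.036·RH+0.049·T) = 1.76 μm/a
  r_corr = 1.625 + 1.76 = 3.385 μm/a

r_corr = 3.39 μm/a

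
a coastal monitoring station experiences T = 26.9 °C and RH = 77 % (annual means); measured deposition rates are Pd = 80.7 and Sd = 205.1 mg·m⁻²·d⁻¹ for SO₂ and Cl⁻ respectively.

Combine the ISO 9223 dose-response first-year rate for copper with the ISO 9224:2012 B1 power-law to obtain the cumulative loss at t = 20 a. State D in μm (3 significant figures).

D(20) = 22.0 μm

copper: T>10 °C ⇒ hinge -0.080·(26.9−10) = -1.3520
  SO₂ term: 0.0053·80.7^0.26·exp(0.059·77-1.3520) = 0.4035
  Sd branch = 0.01025·Sd^0.27·e^(0.036·RH+0.049·T) = 2.578 μm/a
  sum: 0.4035 + 2.578 → r_corr = 2.981 μm/a
Long-term exponent b (ISO 9224 Table 2, B1) = 0.667
  D(20) = 2.981 × 20^0.667 = 2.981 × 7.375 = 21.99 μm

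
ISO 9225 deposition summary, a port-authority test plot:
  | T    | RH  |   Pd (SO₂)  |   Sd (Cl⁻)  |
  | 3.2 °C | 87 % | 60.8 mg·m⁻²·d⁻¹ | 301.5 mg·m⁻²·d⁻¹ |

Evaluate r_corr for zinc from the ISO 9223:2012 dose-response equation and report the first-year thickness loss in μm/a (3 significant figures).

zinc: f(T) = +0.038·(T−10) [T≤10 °C] = -0.2584
  SO₂ term: 0.0129·60.8^0.44·exp(0.046·87-0.2584) = 3.321
  Sd branch = 0.0175·Sd^0.57·e^(0.008·RH+0.085·T) = 1.193 μm/a
  sum: 3.321 + 1.193 → r_corr = 4.514 μm/a

r_corr = 4.51 μm/a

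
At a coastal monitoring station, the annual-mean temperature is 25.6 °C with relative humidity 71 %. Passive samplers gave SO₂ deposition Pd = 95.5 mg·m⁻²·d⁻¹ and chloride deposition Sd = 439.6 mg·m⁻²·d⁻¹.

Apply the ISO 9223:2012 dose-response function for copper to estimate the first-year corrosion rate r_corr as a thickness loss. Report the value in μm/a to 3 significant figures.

r_corr = 2.72 μm/a

copper: temperature factor f = -0.080·(15.6) = -1.2480
  SO₂ term: 0.0053·95.5^0.26·exp(0.059·71-1.2480) = 0.3283
  Cl⁻ term: 0.01025·439.6^0.27·exp(0.036·71+0.049·25.6) = 2.394
  sum: 0.3283 + 2.394 → r_corr = 2.723 μm/a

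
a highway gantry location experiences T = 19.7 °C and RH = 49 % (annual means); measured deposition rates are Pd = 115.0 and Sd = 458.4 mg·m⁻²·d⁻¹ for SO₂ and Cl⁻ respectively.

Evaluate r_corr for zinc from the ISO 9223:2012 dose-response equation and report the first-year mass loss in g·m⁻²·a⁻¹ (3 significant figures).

r_corr = 36.0 g·m⁻²·a⁻¹

zinc: temperature factor f = -0.071·(9.7) = -0.6887
  Pd branch = 0.0129·Pd^0.44·e^(0.046·RH+f) = 0.4978 μm/a
  Sd branch = 0.0175·Sd^0.57·e^(0.008·RH+0.085·T) = 4.544 μm/a
  sum: 0.4978 + 4.544 → r_corr = 5.042 μm/a
Convert to mass loss: 5.042 μm/a × 7.14 g/cm³ = 36 g·m⁻²·a⁻¹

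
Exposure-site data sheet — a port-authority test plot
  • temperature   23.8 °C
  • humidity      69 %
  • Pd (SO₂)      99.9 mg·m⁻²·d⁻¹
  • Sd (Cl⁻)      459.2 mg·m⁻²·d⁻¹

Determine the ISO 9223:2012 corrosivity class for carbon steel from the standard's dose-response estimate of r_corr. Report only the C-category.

carbon steel: temperature factor f = -0.054·(13.8) = -0.7452
  Pd branch = 1.77·Pd^0.52·e^(0.02·RH+f) = 36.6 μm/a
  Cl⁻ term: 0.102·459.2^0.62·exp(0.033·69+0.04·23.8) = 115.2
  r_corr = 36.6 + 115.2 = 151.8 μm/a
152 μm/a falls in (80, 200] for carbon steel → category C5

C5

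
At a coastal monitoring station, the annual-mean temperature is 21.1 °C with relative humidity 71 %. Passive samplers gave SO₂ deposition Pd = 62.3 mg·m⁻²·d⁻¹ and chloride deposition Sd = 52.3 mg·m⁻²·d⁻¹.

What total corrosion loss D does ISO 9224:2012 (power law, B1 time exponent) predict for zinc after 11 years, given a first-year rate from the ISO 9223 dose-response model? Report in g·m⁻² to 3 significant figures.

zinc: T>10 °C ⇒ hinge -0.071·(21.1−10) = -0.7881
  sulphur-dioxide contribution → 0.9469 μm/a
  chloride contribution → 1.771 μm/a
  total first-year rate 2.718 μm/a
Power-law: D(11) = r_corr · 11^0.813
  D(11) = 2.718 × 11^0.813 = 2.718 × 7.025 = 19.09 μm
  Mass loss = 19.09 μm × 7.14 g/cm³ = 136.3 g·m⁻²

D(11) = 136 g·m⁻²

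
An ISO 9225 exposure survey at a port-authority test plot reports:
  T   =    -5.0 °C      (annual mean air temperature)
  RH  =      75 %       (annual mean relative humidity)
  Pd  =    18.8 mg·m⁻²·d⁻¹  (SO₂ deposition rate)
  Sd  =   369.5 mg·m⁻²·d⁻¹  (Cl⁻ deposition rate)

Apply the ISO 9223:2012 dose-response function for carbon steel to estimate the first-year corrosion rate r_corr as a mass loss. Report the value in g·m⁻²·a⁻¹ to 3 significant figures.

carbon steel: f(T) = +0.150·(T−10) [T≤10 °C] = -2.2500
  sulphur-dioxide contribution → 3.844 μm/a
  chloride contribution → 38.77 μm/a
  ⇒ r_corr(carbon steel) = 42.62 μm/a
Convert to mass loss: 42.62 μm/a × 7.85 g/cm³ = 334.6 g·m⁻²·a⁻¹

r_corr = 335 g·m⁻²·a⁻¹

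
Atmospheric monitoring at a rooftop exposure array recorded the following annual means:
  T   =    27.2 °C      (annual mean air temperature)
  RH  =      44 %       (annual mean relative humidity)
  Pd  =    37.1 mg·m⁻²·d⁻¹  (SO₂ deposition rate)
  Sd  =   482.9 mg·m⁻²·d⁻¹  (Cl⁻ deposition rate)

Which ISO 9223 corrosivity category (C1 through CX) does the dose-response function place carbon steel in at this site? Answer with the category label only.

C4

carbon steel: f(T) = -0.054·(T−10) [T>10 °C] = -0.9288
  Pd branch = 1.77·Pd^0.52·e^(0.02·RH+f) = 11.04 μm/a
  Sd branch = 0.102·Sd^0.62·e^(0.033·RH+0.04·T) = 59.66 μm/a
  sum: 11.04 + 59.66 → r_corr = 70.7 μm/a
ISO 9223 Table 2 (carbon steel): 50 < 70.7 ≤ 80 μm/a ⇒ C4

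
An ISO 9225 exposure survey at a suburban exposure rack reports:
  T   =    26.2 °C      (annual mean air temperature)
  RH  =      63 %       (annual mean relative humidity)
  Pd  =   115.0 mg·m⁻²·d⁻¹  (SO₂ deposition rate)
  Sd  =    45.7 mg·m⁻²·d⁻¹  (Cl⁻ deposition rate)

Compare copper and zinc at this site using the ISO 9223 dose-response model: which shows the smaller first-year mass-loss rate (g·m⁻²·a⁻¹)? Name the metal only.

copper

copper: T>10 °C ⇒ hinge -0.080·(26.2−10) = -1.2960
  Pd branch = 0.0053·Pd^0.26·e^(0.059·RH+f) = 0.2049 μm/a
  Cl⁻ term: 0.01025·45.7^0.27·exp(0.036·63+0.049·26.2) = 1.003
  r_corr = 0.2049 + 1.003 = 1.208 μm/a
  mass loss = 1.208 μm/a × 8.96 g/cm³ = 10.83 g·m⁻²·a⁻¹
zinc: T>10 °C ⇒ hinge -0.071·(26.2−10) = -1.1502
  SO₂ term: 0.0129·115.0^0.44·exp(0.046·63-1.1502) = 0.5975
  Cl⁻ term: 0.0175·45.7^0.57·exp(0.008·63+0.085·26.2) = 2.373
  r_corr = 0.5975 + 2.373 = 2.97 μm/a
  mass loss = 2.97 μm/a × 7.14 g/cm³ = 21.21 g·m⁻²·a⁻¹
Ordering by g·m⁻²·a⁻¹: zinc (21.2) > copper (10.8)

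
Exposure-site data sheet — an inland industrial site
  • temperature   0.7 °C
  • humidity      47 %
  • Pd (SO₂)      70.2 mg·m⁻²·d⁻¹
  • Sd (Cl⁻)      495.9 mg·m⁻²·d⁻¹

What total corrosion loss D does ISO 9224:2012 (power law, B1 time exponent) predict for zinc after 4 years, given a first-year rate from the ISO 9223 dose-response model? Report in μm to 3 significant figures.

D(4) = 4.45 μm

zinc: f(T) = +0.038·(T−10) [T≤10 °C] = -0.3534
  sulphur-dioxide contribution → 0.511 μm/a
  chloride contribution → 0.9301 μm/a
  total first-year rate 1.441 μm/a
ISO 9224: D(t) = r_corr · t^b with b = 0.813 (zinc, B1)
  D(4) = 1.441 × 4^0.813 = 1.441 × 3.087 = 4.448 μm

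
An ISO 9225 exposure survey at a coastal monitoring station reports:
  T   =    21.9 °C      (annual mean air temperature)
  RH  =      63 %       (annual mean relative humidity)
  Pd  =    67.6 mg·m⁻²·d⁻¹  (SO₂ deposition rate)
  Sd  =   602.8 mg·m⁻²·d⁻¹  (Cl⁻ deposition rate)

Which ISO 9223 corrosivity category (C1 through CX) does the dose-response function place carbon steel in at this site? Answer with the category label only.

C5

carbon steel: temperature factor f = -0.054·(11.9) = -0.6426
  sulphur-dioxide contribution → 29.35 μm/a
  chloride contribution → 103.7 μm/a
  ⇒ r_corr(carbon steel) = 133 μm/a
ISO 9223 Table 2 (carbon steel): 80 < 133 ≤ 200 μm/a ⇒ C5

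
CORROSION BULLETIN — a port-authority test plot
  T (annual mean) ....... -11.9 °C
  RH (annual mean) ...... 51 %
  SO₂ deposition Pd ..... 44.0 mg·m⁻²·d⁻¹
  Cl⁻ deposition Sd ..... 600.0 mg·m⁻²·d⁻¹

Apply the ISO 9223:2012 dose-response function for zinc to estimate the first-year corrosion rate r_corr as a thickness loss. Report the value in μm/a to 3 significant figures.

zinc: T≤10 °C ⇒ hinge +0.038·(-11.9−10) = -0.8322
  SO₂ term: 0.0129·44.0^0.44·exp(0.046·51-0.8322) = 0.3098
  Cl⁻ term: 0.0175·600.0^0.57·exp(0.008·51+0.085·-11.9) = 0.3668
  r_corr = 0.3098 + 0.3668 = 0.6767 μm/a

r_corr = 0.677 μm/a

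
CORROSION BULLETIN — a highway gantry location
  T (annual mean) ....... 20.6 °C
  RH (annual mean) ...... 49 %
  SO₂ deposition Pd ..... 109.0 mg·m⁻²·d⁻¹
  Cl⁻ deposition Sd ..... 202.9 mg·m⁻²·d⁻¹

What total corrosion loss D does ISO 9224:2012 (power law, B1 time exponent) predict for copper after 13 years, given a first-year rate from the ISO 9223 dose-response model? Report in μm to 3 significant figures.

D(13) = 4.58 μm

copper: T>10 °C ⇒ hinge -0.080·(20.6−10) = -0.8480
  SO₂ term: 0.0053·109.0^0.26·exp(0.059·49-0.8480) = 0.1384
  Sd branch = 0.01025·Sd^0.27·e^(0.036·RH+0.049·T) = 0.6889 μm/a
  r_corr = 0.1384 + 0.6889 = 0.8274 μm/a
Power-law: D(13) = r_corr · 13^0.667
  D(13) = 0.8274 × 13^0.667 = 0.8274 × 5.534 = 4.578 μm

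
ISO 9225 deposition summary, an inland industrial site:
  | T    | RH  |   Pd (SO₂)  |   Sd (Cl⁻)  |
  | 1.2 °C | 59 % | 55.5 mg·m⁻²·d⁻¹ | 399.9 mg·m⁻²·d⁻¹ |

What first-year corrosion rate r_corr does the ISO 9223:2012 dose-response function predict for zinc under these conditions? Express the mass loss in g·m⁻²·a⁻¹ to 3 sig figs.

r_corr = 12.6 g·m⁻²·a⁻¹

zinc: T≤10 °C ⇒ hinge +0.038·(1.2−10) = -0.3344
  SO₂ term: 0.0129·55.5^0.44·exp(0.046·59-0.3344) = 0.8157
  Cl⁻ term: 0.0175·399.9^0.57·exp(0.008·59+0.085·1.2) = 0.945
  sum: 0.8157 + 0.945 → r_corr = 1.761 μm/a
Convert to mass loss: 1.761 μm/a × 7.14 g/cm³ = 12.57 g·m⁻²·a⁻¹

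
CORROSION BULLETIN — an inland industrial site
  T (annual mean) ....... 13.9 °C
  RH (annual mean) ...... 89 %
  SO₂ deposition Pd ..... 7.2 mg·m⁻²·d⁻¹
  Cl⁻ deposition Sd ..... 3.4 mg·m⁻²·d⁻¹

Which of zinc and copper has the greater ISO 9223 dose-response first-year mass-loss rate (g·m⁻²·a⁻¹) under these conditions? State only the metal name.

copper

zinc: T>10 °C ⇒ hinge -0.071·(13.9−10) = -0.2769
  sulphur-dioxide contribution → 1.398 μm/a
  chloride contribution → 0.2335 μm/a
  total first-year rate 1.632 μm/a
  mass loss = 1.632 μm/a × 7.14 g/cm³ = 11.65 g·m⁻²·a⁻¹
copper: temperature factor f = -0.080·(3.9) = -0.3120
  sulphur-dioxide contribution → 1.236 μm/a
  chloride contribution → 0.6942 μm/a
  total first-year rate 1.931 μm/a
  mass loss = 1.931 μm/a × 8.96 g/cm³ = 17.3 g·m⁻²·a⁻¹
Ordering by g·m⁻²·a⁻¹: copper (17.3) > zinc (11.7)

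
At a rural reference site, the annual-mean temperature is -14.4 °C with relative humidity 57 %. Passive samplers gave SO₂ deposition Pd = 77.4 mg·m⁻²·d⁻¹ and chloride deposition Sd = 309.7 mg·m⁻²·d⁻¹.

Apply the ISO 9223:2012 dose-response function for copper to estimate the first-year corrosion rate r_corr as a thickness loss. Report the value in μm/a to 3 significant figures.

r_corr = 0.207 μm/a

copper: T≤10 °C ⇒ hinge +0.126·(-14.4−10) = -3.0744
  SO₂ term: 0.0053·77.4^0.26·exp(0.059·57-3.0744) = 0.02191
  Cl⁻ term: 0.01025·309.7^0.27·exp(0.036·57+0.049·-14.4) = 0.1854
  sum: 0.02191 + 0.1854 → r_corr = 0.2073 μm/a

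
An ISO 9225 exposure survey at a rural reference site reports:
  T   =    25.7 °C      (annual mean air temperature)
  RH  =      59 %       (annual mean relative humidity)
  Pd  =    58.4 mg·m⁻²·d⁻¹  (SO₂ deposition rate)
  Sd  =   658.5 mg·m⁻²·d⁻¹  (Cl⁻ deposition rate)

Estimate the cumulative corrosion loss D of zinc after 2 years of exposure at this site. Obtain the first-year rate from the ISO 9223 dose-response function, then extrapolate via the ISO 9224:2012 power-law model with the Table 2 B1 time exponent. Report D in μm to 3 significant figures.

D(2) = 18.4 μm

zinc: f(T) = -0.071·(T−10) [T>10 °C] = -1.1147
  SO₂ term: 0.0129·58.4^0.44·exp(0.046·59-1.1147) = 0.3823
  Cl⁻ term: 0.0175·658.5^0.57·exp(0.008·59+0.085·25.7) = 10.08
  sum: 0.3823 + 10.08 → r_corr = 10.46 μm/a
Power-law: D(2) = r_corr · 2^0.813
  D(2) = 10.46 × 2^0.813 = 10.46 × 1.757 = 18.37 μm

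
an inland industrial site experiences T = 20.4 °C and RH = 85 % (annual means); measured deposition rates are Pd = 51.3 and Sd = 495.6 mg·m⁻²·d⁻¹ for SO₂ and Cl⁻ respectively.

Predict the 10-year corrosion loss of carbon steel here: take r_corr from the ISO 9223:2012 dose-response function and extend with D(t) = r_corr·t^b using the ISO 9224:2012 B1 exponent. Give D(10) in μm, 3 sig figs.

carbon steel: f(T) = -0.054·(T−10) [T>10 °C] = -0.5616
  sulphur-dioxide contribution → 42.82 μm/a
  chloride contribution → 178.7 μm/a
  ⇒ r_corr(carbon steel) = 221.5 μm/a
ISO 9224: D(t) = r_corr · t^b with b = 0.523 (carbon steel, B1)
  D(10) = 221.5 × 10^0.523 = 221.5 × 3.334 = 738.7 μm

D(10) = 739 μm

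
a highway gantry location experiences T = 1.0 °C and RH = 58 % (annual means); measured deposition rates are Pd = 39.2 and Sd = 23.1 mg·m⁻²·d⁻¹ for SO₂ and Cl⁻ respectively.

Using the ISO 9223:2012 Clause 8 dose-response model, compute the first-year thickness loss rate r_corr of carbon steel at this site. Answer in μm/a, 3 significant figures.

r_corr = 14.9 μm/a

carbon steel: f(T) = +0.150·(T−10) [T≤10 °C] = -1.3500
  SO₂ term: 1.77·39.2^0.52·exp(0.02·58-1.3500) = 9.862
  Cl⁻ term: 0.102·23.1^0.62·exp(0.033·58+0.04·1.0) = 5.043
  sum: 9.862 + 5.043 → r_corr = 14.9 μm/a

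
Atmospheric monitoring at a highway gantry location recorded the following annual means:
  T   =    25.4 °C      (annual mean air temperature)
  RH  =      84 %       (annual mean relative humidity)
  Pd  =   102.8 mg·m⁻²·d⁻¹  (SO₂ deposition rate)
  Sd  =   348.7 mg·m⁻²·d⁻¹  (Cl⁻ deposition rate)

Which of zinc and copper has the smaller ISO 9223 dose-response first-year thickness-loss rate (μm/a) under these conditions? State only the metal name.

copper

zinc: f(T) = -0.071·(T−10) [T>10 °C] = -1.0934
  sulphur-dioxide contribution → 1.582 μm/a
  chloride contribution → 8.351 μm/a
  total first-year rate 9.932 μm/a
copper: temperature factor f = -0.080·(15.4) = -1.2320
  sulphur-dioxide contribution → 0.7323 μm/a
  chloride contribution → 3.556 μm/a
  ⇒ r_corr(copper) = 4.289 μm/a
Ordering by μm/a: zinc (9.93) > copper (4.29)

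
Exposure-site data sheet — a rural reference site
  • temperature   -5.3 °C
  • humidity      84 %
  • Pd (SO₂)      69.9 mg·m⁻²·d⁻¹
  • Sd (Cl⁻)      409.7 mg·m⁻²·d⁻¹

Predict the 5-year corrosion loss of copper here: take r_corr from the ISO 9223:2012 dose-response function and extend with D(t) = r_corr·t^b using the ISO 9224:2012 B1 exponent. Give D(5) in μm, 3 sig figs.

D(5) = 3.38 μm

copper: T≤10 °C ⇒ hinge +0.126·(-5.3−10) = -1.9278
  SO₂ term: 0.0053·69.9^0.26·exp(0.059·84-1.9278) = 0.3303
  Sd branch = 0.01025·Sd^0.27·e^(0.036·RH+0.049·T) = 0.8253 μm/a
  r_corr = 0.3303 + 0.8253 = 1.156 μm/a
Power-law: D(5) = r_corr · 5^0.667
  D(5) = 1.156 × 5^0.667 = 1.156 × 2.926 = 3.381 μm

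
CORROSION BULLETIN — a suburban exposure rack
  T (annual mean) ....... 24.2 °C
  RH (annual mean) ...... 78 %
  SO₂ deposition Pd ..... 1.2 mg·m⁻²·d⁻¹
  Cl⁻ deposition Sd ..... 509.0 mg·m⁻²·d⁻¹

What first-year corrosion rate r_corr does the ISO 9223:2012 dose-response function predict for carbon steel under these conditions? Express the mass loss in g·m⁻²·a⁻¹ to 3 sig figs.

carbon steel: T>10 °C ⇒ hinge -0.054·(24.2−10) = -0.7668
  SO₂ term: 1.77·1.2^0.52·exp(0.02·78-0.7668) = 4.302
  Sd branch = 0.102·Sd^0.62·e^(0.033·RH+0.04·T) = 167.9 μm/a
  sum: 4.302 + 167.9 → r_corr = 172.2 μm/a
Convert to mass loss: 172.2 μm/a × 7.85 g/cm³ = 1352 g·m⁻²·a⁻¹

r_corr = 1.35e+03 g·m⁻²·a⁻¹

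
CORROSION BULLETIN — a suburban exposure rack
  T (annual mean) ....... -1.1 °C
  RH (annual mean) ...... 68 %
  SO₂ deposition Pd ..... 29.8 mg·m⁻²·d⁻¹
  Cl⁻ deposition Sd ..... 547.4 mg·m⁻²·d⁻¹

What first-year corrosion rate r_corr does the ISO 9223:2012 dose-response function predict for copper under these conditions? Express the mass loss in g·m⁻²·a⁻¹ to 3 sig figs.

copper: f(T) = +0.126·(T−10) [T≤10 °C] = -1.3986
  Pd branch = 0.0053·Pd^0.26·e^(0.059·RH+f) = 0.1748 μm/a
  Sd branch = 0.01025·Sd^0.27·e^(0.036·RH+0.049·T) = 0.6163 μm/a
  r_corr = 0.1748 + 0.6163 = 0.7911 μm/a
Convert to mass loss: 0.7911 μm/a × 8.96 g/cm³ = 7.089 g·m⁻²·a⁻¹

r_corr = 7.09 g·m⁻²·a⁻¹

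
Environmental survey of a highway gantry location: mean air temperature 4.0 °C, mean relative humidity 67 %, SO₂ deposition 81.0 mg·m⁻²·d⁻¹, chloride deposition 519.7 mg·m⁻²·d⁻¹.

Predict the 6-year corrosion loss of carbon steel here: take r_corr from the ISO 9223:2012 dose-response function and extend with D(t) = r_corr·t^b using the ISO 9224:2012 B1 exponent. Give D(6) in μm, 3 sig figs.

carbon steel: f(T) = +0.150·(T−10) [T≤10 °C] = -0.9000
  SO₂ term: 1.77·81.0^0.52·exp(0.02·67-0.9000) = 27.01
  Cl⁻ term: 0.102·519.7^0.62·exp(0.033·67+0.04·4.0) = 52.73
  r_corr = 27.01 + 52.73 = 79.74 μm/a
Power-law: D(6) = r_corr · 6^0.523
  D(6) = 79.74 × 6^0.523 = 79.74 × 2.553 = 203.5 μm

D(6) = 204 μm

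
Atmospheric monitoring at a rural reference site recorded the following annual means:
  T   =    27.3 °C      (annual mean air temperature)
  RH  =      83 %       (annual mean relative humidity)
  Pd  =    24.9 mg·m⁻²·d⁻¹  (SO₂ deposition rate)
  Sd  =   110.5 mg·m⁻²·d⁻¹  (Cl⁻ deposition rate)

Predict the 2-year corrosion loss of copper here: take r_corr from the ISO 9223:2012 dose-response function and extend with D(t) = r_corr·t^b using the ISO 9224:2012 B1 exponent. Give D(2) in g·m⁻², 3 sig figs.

copper: T>10 °C ⇒ hinge -0.080·(27.3−10) = -1.3840
  SO₂ term: 0.0053·24.9^0.26·exp(0.059·83-1.3840) = 0.4102
  Cl⁻ term: 0.01025·110.5^0.27·exp(0.036·83+0.049·27.3) = 2.761
  sum: 0.4102 + 2.761 → r_corr = 3.171 μm/a
Power-law: D(2) = r_corr · 2^0.667
  D(2) = 3.171 × 2^0.667 = 3.171 × 1.588 = 5.035 μm
  Mass loss = 5.035 μm × 8.96 g/cm³ = 45.11 g·m⁻²

D(2) = 45.1 g·m⁻²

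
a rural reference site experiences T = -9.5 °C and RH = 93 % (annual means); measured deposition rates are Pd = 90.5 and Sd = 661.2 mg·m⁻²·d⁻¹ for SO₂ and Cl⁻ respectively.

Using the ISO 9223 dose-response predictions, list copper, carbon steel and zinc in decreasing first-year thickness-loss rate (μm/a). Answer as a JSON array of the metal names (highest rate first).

["carbon steel", "zinc", "copper"]

copper: T≤10 °C ⇒ hinge +0.126·(-9.5−10) = -2.4570
  Pd branch = 0.0053·Pd^0.26·e^(0.059·RH+f) = 0.3539 μm/a
  Cl⁻ term: 0.01025·661.2^0.27·exp(0.036·93+0.049·-9.5) = 1.057
  sum: 0.3539 + 1.057 → r_corr = 1.411 μm/a
carbon steel: T≤10 °C ⇒ hinge +0.150·(-9.5−10) = -2.9250
  SO₂ term: 1.77·90.5^0.52·exp(0.02·93-2.9250) = 6.352
  Sd branch = 0.102·Sd^0.62·e^(0.033·RH+0.04·T) = 84.14 μm/a
  r_corr = 6.352 + 84.14 = 90.5 μm/a
zinc: f(T) = +0.038·(T−10) [T≤10 °C] = -0.7410
  Pd branch = 0.0129·Pd^0.44·e^(0.046·RH+f) = 3.218 μm/a
  Sd branch = 0.0175·Sd^0.57·e^(0.008·RH+0.085·T) = 0.6653 μm/a
  sum: 3.218 + 0.6653 → r_corr = 3.884 μm/a
Ordering by μm/a: carbon steel (90.5) > zinc (3.88) > copper (1.41)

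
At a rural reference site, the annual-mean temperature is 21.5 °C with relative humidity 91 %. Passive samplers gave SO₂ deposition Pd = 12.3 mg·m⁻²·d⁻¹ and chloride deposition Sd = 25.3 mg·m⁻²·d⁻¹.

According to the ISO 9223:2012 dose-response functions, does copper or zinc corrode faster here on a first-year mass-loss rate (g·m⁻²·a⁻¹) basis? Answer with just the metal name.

copper

copper: T>10 °C ⇒ hinge -0.080·(21.5−10) = -0.9200
  SO₂ term: 0.0053·12.3^0.26·exp(0.059·91-0.9200) = 0.8706
  Sd branch = 0.01025·Sd^0.27·e^(0.036·RH+0.049·T) = 1.861 μm/a
  sum: 0.8706 + 1.861 → r_corr = 2.732 μm/a
  mass loss = 2.732 μm/a × 8.96 g/cm³ = 24.48 g·m⁻²·a⁻¹
zinc: f(T) = -0.071·(T−10) [T>10 °C] = -0.8165
  Pd branch = 0.0129·Pd^0.44·e^(0.046·RH+f) = 1.131 μm/a
  Sd branch = 0.0175·Sd^0.57·e^(0.008·RH+0.085·T) = 1.421 μm/a
  r_corr = 1.131 + 1.421 = 2.552 μm/a
  mass loss = 2.552 μm/a × 7.14 g/cm³ = 18.22 g·m⁻²·a⁻¹
Ordering by g·m⁻²·a⁻¹: copper (24.5) > zinc (18.2)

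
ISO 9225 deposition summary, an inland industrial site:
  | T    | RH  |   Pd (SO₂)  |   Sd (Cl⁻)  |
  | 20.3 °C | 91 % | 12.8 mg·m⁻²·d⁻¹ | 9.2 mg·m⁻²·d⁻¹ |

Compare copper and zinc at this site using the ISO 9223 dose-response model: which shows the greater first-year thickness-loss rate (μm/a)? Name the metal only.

copper: T>10 °C ⇒ hinge -0.080·(20.3−10) = -0.8240
  SO₂ term: 0.0053·12.8^0.26·exp(0.059·91-0.8240) = 0.9683
  Sd branch = 0.01025·Sd^0.27·e^(0.036·RH+0.049·T) = 1.336 μm/a
  sum: 0.9683 + 1.336 → r_corr = 2.304 μm/a
zinc: T>10 °C ⇒ hinge -0.071·(20.3−10) = -0.7313
  Pd branch = 0.0129·Pd^0.44·e^(0.046·RH+f) = 1.253 μm/a
  Cl⁻ term: 0.0175·9.2^0.57·exp(0.008·91+0.085·20.3) = 0.721
  sum: 1.253 + 0.721 → r_corr = 1.974 μm/a
Ordering by μm/a: copper (2.3) > zinc (1.97)

copper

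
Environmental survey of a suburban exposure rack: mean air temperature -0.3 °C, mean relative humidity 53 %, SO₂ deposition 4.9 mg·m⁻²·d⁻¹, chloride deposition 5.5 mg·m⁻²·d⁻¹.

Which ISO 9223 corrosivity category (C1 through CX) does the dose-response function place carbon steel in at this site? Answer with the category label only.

C2

carbon steel: temperature factor f = +0.150·(-10.3) = -1.5450
  sulphur-dioxide contribution → 2.49 μm/a
  chloride contribution → 1.667 μm/a
  ⇒ r_corr(carbon steel) = 4.157 μm/a
4.16 μm/a falls in (1.3, 25] for carbon steel → category C2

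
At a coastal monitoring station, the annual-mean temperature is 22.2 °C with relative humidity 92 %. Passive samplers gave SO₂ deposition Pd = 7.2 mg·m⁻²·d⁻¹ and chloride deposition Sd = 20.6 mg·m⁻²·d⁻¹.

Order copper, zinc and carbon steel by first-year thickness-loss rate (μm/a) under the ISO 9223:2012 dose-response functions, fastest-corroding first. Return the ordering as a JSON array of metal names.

["carbon steel", "copper", "zinc"]

copper: T>10 °C ⇒ hinge -0.080·(22.2−10) = -0.9760
  sulphur-dioxide contribution → 0.7597 μm/a
  chloride contribution → 1.889 μm/a
  total first-year rate 2.649 μm/a
zinc: T>10 °C ⇒ hinge -0.071·(22.2−10) = -0.8662
  sulphur-dioxide contribution → 0.8904 μm/a
  chloride contribution → 1.352 μm/a
  ⇒ r_corr(zinc) = 2.243 μm/a
carbon steel: temperature factor f = -0.054·(12.2) = -0.6588
  sulphur-dioxide contribution → 16.1 μm/a
  chloride contribution → 33.68 μm/a
  total first-year rate 49.78 μm/a
Ordering by μm/a: carbon steel (49.8) > copper (2.65) > zinc (2.24)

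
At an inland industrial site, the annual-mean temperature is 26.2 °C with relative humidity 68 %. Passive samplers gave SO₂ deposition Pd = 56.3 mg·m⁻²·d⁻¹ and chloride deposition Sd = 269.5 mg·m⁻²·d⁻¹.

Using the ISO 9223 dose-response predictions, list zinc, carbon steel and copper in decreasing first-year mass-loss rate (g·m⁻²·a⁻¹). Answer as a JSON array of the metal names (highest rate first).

["carbon steel", "zinc", "copper"]

zinc: temperature factor f = -0.071·(16.2) = -1.1502
  sulphur-dioxide contribution → 0.5492 μm/a
  chloride contribution → 6.79 μm/a
  total first-year rate 7.34 μm/a
  mass loss = 7.34 μm/a × 7.14 g/cm³ = 52.4 g·m⁻²·a⁻¹
carbon steel: f(T) = -0.054·(T−10) [T>10 °C] = -0.8748
  sulphur-dioxide contribution → 23.39 μm/a
  chloride contribution → 88.15 μm/a
  total first-year rate 111.5 μm/a
  mass loss = 111.5 μm/a × 7.85 g/cm³ = 875.6 g·m⁻²·a⁻¹
copper: temperature factor f = -0.080·(16.2) = -1.2960
  sulphur-dioxide contribution → 0.2285 μm/a
  chloride contribution → 1.939 μm/a
  total first-year rate 2.168 μm/a
  mass loss = 2.168 μm/a × 8.96 g/cm³ = 19.42 g·m⁻²·a⁻¹
Ordering by g·m⁻²·a⁻¹: carbon steel (876) > zinc (52.4) > copper (19.4)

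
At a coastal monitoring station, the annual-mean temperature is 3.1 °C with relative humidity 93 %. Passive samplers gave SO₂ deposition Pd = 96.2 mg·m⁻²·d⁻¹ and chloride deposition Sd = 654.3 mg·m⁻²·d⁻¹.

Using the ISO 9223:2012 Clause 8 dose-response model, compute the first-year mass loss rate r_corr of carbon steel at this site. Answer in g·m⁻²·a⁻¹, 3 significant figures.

carbon steel: T≤10 °C ⇒ hinge +0.150·(3.1−10) = -1.0350
  SO₂ term: 1.77·96.2^0.52·exp(0.02·93-1.0350) = 43.4
  Sd branch = 0.102·Sd^0.62·e^(0.033·RH+0.04·T) = 138.4 μm/a
  r_corr = 43.4 + 138.4 = 181.8 μm/a
Convert to mass loss: 181.8 μm/a × 7.85 g/cm³ = 1427 g·m⁻²·a⁻¹

r_corr = 1.43e+03 g·m⁻²·a⁻¹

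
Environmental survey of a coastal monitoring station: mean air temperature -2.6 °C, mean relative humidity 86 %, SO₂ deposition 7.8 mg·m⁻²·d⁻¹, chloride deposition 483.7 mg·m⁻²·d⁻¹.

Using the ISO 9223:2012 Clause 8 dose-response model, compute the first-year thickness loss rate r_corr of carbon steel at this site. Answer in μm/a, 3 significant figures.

carbon steel: temperature factor f = +0.150·(-12.6) = -1.8900
  sulphur-dioxide contribution → 4.345 μm/a
  chloride contribution → 72.51 μm/a
  ⇒ r_corr(carbon steel) = 76.86 μm/a

r_corr = 76.9 μm/a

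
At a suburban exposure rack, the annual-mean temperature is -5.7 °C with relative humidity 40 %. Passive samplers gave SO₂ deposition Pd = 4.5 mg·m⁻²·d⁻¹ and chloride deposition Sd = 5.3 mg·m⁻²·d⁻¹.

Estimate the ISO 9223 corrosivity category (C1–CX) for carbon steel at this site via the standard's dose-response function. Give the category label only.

carbon steel: temperature factor f = +0.150·(-15.7) = -2.3550
  SO₂ term: 1.77·4.5^0.52·exp(0.02·40-2.3550) = 0.8172
  Cl⁻ term: 0.102·5.3^0.62·exp(0.033·40+0.04·-5.7) = 0.8549
  r_corr = 0.8172 + 0.8549 = 1.672 μm/a
Category bounds: 1.3…25 μm/a bracket r_corr ⇒ C2

C2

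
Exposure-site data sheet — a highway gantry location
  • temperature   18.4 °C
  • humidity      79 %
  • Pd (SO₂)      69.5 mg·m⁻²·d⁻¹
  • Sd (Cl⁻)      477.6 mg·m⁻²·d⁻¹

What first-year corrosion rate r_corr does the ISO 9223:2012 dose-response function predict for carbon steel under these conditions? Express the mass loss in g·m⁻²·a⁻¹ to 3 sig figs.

carbon steel: T>10 °C ⇒ hinge -0.054·(18.4−10) = -0.4536
  Pd branch = 1.77·Pd^0.52·e^(0.02·RH+f) = 49.54 μm/a
  Cl⁻ term: 0.102·477.6^0.62·exp(0.033·79+0.04·18.4) = 132.3
  r_corr = 49.54 + 132.3 = 181.8 μm/a
Convert to mass loss: 181.8 μm/a × 7.85 g/cm³ = 1427 g·m⁻²·a⁻¹

r_corr = 1.43e+03 g·m⁻²·a⁻¹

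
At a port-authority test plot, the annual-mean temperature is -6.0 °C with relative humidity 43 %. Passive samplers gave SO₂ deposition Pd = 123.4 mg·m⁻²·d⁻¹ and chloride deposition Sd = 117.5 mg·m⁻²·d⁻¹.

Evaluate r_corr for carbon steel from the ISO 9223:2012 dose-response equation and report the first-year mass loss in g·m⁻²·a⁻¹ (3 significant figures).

carbon steel: f(T) = +0.150·(T−10) [T≤10 °C] = -2.4000
  SO₂ term: 1.77·123.4^0.52·exp(0.02·43-2.4000) = 4.641
  Sd branch = 0.102·Sd^0.62·e^(0.033·RH+0.04·T) = 6.369 μm/a
  sum: 4.641 + 6.369 → r_corr = 11.01 μm/a
Convert to mass loss: 11.01 μm/a × 7.85 g/cm³ = 86.43 g·m⁻²·a⁻¹

r_corr = 86.4 g·m⁻²·a⁻¹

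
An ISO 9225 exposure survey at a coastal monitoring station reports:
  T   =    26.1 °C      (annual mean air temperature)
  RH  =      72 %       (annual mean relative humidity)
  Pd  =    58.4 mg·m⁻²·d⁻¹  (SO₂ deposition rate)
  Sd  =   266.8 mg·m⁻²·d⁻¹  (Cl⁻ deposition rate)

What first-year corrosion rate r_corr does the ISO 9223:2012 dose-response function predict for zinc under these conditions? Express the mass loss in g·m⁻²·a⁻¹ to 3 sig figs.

r_corr = 54.2 g·m⁻²·a⁻¹

zinc: f(T) = -0.071·(T−10) [T>10 °C] = -1.1431
  SO₂ term: 0.0129·58.4^0.44·exp(0.046·72-1.1431) = 0.6757
  Sd branch = 0.0175·Sd^0.57·e^(0.008·RH+0.085·T) = 6.912 μm/a
  r_corr = 0.6757 + 6.912 = 7.588 μm/a
Convert to mass loss: 7.588 μm/a × 7.14 g/cm³ = 54.18 g·m⁻²·a⁻¹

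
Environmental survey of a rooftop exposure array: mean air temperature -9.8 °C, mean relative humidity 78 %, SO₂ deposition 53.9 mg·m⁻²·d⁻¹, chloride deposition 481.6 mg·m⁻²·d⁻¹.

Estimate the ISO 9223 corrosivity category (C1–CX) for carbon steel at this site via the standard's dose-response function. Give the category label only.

C3

carbon steel: temperature factor f = +0.150·(-19.8) = -2.9700
  Pd branch = 1.77·Pd^0.52·e^(0.02·RH+f) = 3.436 μm/a
  Cl⁻ term: 0.102·481.6^0.62·exp(0.033·78+0.04·-9.8) = 41.64
  r_corr = 3.436 + 41.64 = 45.07 μm/a
ISO 9223 Table 2 (carbon steel): 25 < 45.1 ≤ 50 μm/a ⇒ C3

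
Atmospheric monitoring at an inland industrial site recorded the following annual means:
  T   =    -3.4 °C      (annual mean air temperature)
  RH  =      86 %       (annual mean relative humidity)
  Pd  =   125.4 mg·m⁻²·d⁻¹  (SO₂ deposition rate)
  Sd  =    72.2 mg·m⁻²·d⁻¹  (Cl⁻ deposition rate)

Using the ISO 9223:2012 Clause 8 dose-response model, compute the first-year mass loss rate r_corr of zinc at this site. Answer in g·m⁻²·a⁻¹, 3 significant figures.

r_corr = 26.4 g·m⁻²·a⁻¹

zinc: temperature factor f = +0.038·(-13.4) = -0.5092
  SO₂ term: 0.0129·125.4^0.44·exp(0.046·86-0.5092) = 3.394
  Sd branch = 0.0175·Sd^0.57·e^(0.008·RH+0.085·T) = 0.299 μm/a
  r_corr = 3.394 + 0.299 = 3.693 μm/a
Convert to mass loss: 3.693 μm/a × 7.14 g/cm³ = 26.37 g·m⁻²·a⁻¹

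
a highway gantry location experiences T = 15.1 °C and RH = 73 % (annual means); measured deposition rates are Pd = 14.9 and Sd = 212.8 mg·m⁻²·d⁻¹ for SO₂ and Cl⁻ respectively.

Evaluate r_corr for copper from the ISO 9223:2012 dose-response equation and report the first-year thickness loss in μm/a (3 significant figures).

r_corr = 1.79 μm/a

copper: T>10 °C ⇒ hinge -0.080·(15.1−10) = -0.4080
  sulphur-dioxide contribution → 0.528 μm/a
  chloride contribution → 1.265 μm/a
  ⇒ r_corr(copper) = 1.793 μm/a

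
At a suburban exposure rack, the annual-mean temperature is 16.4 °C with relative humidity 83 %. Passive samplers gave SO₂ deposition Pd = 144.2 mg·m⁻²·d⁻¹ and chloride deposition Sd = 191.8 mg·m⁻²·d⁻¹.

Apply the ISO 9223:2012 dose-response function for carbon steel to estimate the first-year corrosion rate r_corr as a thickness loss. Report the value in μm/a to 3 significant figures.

carbon steel: T>10 °C ⇒ hinge -0.054·(16.4−10) = -0.3456
  Pd branch = 1.77·Pd^0.52·e^(0.02·RH+f) = 87.39 μm/a
  Sd branch = 0.102·Sd^0.62·e^(0.033·RH+0.04·T) = 79.14 μm/a
  sum: 87.39 + 79.14 → r_corr = 166.5 μm/a

r_corr = 167 μm/a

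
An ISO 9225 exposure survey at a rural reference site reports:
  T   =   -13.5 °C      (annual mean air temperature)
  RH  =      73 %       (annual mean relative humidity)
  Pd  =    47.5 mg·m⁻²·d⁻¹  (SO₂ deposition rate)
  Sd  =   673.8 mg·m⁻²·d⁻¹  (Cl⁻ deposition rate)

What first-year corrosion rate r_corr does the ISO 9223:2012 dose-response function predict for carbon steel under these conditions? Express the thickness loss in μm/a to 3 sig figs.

carbon steel: temperature factor f = +0.150·(-23.5) = -3.5250
  Pd branch = 1.77·Pd^0.52·e^(0.02·RH+f) = 1.671 μm/a
  Cl⁻ term: 0.102·673.8^0.62·exp(0.033·73+0.04·-13.5) = 37.5
  r_corr = 1.671 + 37.5 = 39.17 μm/a

r_corr = 39.2 μm/a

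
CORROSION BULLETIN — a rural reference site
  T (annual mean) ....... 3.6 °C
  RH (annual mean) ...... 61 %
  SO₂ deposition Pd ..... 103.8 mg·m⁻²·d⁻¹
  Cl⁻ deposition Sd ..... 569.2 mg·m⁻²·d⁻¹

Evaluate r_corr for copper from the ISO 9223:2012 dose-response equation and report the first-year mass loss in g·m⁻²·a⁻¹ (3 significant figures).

r_corr = 8.05 g·m⁻²·a⁻¹

copper: T≤10 °C ⇒ hinge +0.126·(3.6−10) = -0.8064
  Pd branch = 0.0053·Pd^0.26·e^(0.059·RH+f) = 0.2893 μm/a
  Cl⁻ term: 0.01025·569.2^0.27·exp(0.036·61+0.049·3.6) = 0.6095
  r_corr = 0.2893 + 0.6095 = 0.8988 μm/a
Convert to mass loss: 0.8988 μm/a × 8.96 g/cm³ = 8.053 g·m⁻²·a⁻¹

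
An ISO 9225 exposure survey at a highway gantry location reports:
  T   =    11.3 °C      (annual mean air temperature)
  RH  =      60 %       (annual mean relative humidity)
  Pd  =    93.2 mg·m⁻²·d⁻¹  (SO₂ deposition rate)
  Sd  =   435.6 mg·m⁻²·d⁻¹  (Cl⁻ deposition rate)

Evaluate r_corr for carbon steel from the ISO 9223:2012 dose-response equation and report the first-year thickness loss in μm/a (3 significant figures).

carbon steel: f(T) = -0.054·(T−10) [T>10 °C] = -0.0702
  SO₂ term: 1.77·93.2^0.52·exp(0.02·60-0.0702) = 57.91
  Sd branch = 0.102·Sd^0.62·e^(0.033·RH+0.04·T) = 50.24 μm/a
  r_corr = 57.91 + 50.24 = 108.1 μm/a

r_corr = 108 μm/a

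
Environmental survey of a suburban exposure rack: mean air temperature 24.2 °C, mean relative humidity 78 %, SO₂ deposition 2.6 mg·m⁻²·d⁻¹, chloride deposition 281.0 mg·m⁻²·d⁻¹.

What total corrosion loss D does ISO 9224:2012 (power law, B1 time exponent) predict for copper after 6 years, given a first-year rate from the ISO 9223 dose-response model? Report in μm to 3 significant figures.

D(6) = 9.14 μm

copper: T>10 °C ⇒ hinge -0.080·(24.2−10) = -1.1360
  Pd branch = 0.0053·Pd^0.26·e^(0.059·RH+f) = 0.2175 μm/a
  Sd branch = 0.01025·Sd^0.27·e^(0.036·RH+0.049·T) = 2.549 μm/a
  r_corr = 0.2175 + 2.549 = 2.766 μm/a
ISO 9224: D(t) = r_corr · t^b with b = 0.667 (copper, B1)
  D(6) = 2.766 × 6^0.667 = 2.766 × 3.304 = 9.14 μm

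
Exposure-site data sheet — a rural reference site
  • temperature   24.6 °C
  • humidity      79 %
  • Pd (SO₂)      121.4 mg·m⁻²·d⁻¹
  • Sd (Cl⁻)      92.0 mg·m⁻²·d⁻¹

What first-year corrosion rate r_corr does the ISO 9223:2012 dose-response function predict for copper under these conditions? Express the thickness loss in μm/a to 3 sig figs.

r_corr = 2.60 μm/a

copper: f(T) = -0.080·(T−10) [T>10 °C] = -1.1680
  SO₂ term: 0.0053·121.4^0.26·exp(0.059·79-1.1680) = 0.607
  Sd branch = 0.01025·Sd^0.27·e^(0.036·RH+0.049·T) = 1.993 μm/a
  sum: 0.607 + 1.993 → r_corr = 2.6 μm/a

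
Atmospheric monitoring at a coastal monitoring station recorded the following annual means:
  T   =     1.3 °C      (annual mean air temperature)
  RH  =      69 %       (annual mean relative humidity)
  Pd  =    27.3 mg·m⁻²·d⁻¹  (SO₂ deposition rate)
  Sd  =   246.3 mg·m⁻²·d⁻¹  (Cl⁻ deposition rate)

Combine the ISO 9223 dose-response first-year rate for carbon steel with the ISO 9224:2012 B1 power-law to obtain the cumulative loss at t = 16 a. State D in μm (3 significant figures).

carbon steel: temperature factor f = +0.150·(-8.7) = -1.3050
  SO₂ term: 1.77·27.3^0.52·exp(0.02·69-1.3050) = 10.65
  Cl⁻ term: 0.102·246.3^0.62·exp(0.033·69+0.04·1.3) = 31.83
  r_corr = 10.65 + 31.83 = 42.48 μm/a
ISO 9224: D(t) = r_corr · t^b with b = 0.523 (carbon steel, B1)
  D(16) = 42.48 × 16^0.523 = 42.48 × 4.263 = 181.1 μm

D(16) = 181 μm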